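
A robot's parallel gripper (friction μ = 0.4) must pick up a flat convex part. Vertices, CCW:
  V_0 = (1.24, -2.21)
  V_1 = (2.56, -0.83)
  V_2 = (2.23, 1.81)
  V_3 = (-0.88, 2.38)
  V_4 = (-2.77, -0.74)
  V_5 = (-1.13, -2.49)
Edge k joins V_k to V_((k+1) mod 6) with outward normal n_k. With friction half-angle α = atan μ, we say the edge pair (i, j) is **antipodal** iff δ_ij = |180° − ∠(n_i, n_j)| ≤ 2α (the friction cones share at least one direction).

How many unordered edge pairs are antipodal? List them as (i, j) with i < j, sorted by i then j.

α = atan 0.4 = 21.80°;  2α = 43.60°
n_0 = (+0.7226, -0.6912)
n_1 = (+0.9923, +0.1240)
n_2 = (+0.1803, +0.9836)
n_3 = (-0.8553, +0.5181)
n_4 = (-0.7297, -0.6838)
n_5 = (+0.1173, -0.9931)
  (0,1): δ = 129.15°  ·
  (0,2): δ = 56.66°  ·
  (0,3): δ = 12.52°  ✓
  (0,4): δ = 86.87°  ·
  (0,5): δ = 140.46°  ·
  (1,2): δ = 107.51°  ·
  (1,3): δ = 38.33°  ✓
  (1,4): δ = 36.02°  ✓
  (1,5): δ = 89.61°  ·
  (2,3): δ = 110.82°  ·
  (2,4): δ = 36.47°  ✓
  (2,5): δ = 17.12°  ✓
  (3,4): δ = 105.65°  ·
  (3,5): δ = 52.06°  ·
  (4,5): δ = 126.40°  ·
antipodal pairs: 5

count = 5; pairs: (0,3), (1,3), (1,4), (2,4), (2,5)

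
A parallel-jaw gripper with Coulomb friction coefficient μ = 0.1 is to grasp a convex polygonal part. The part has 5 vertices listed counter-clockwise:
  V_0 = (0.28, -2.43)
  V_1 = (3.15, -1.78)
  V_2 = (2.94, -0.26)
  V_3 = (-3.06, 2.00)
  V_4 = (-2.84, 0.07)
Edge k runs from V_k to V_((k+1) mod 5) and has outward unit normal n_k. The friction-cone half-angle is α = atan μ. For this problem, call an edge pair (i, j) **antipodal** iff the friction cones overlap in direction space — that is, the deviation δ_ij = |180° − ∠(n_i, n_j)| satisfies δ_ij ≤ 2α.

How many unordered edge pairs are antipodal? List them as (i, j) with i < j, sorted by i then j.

α = atan 0.1 = 5.71°;  2α = 11.42°
n_0 = (+0.2209, -0.9753)
n_1 = (+0.9906, +0.1369)
n_2 = (+0.3525, +0.9358)
n_3 = (-0.9936, -0.1133)
n_4 = (-0.6253, -0.7804)
  (0,1): δ = 94.90°  ·
  (0,2): δ = 33.40°  ·
  (0,3): δ = 83.74°  ·
  (0,4): δ = 128.53°  ·
  (1,2): δ = 118.51°  ·
  (1,3): δ = 1.36°  ✓
  (1,4): δ = 43.43°  ·
  (2,3): δ = 62.86°  ·
  (2,4): δ = 18.06°  ·
  (3,4): δ = 135.21°  ·
antipodal pairs: 1

count = 1; pairs: (1,3)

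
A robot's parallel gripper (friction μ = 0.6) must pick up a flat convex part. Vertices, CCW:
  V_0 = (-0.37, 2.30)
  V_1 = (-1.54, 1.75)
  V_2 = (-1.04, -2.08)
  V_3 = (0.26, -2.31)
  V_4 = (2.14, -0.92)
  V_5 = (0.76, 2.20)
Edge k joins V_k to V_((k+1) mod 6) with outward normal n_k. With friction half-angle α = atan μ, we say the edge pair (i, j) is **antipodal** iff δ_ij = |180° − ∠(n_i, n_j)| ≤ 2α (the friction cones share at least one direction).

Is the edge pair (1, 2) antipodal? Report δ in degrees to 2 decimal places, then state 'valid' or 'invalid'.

α = atan 0.6 = 30.96°;  2α = 61.93°
edge 1: e_1 = (+0.50, -3.83);  n_1 = (-0.9916, -0.1294)
edge 2: e_2 = (+1.30, -0.23);  n_2 = (-0.1742, -0.9847)
∠(n_1, n_2) = 72.53°
δ = |180° − 72.53°| = 107.47°
107.47° > 2α = 61.93°  →  invalid

δ = 107.47°, invalid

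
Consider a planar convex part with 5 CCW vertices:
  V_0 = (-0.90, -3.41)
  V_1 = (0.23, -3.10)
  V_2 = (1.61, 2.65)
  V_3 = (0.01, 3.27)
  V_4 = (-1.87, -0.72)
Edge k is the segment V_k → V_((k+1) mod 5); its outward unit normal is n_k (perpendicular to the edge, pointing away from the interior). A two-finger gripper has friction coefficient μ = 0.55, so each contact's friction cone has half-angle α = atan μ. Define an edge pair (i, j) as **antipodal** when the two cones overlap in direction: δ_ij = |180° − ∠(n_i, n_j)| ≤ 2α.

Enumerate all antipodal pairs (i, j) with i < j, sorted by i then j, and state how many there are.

α = atan 0.55 = 28.81°;  2α = 57.62°
n_0 = (+0.2646, -0.9644)
n_1 = (+0.9724, -0.2334)
n_2 = (+0.3613, +0.9324)
n_3 = (-0.9046, +0.4262)
n_4 = (-0.9407, -0.3392)
  (0,1): δ = 118.84°  ·
  (0,2): δ = 36.52°  ✓
  (0,3): δ = 49.43°  ✓
  (0,4): δ = 94.49°  ·
  (1,2): δ = 97.69°  ·
  (1,3): δ = 11.73°  ✓
  (1,4): δ = 33.32°  ✓
  (2,3): δ = 94.05°  ·
  (2,4): δ = 48.99°  ✓
  (3,4): δ = 134.94°  ·
antipodal pairs: 5

count = 5; pairs: (0,2), (0,3), (1,3), (1,4), (2,4)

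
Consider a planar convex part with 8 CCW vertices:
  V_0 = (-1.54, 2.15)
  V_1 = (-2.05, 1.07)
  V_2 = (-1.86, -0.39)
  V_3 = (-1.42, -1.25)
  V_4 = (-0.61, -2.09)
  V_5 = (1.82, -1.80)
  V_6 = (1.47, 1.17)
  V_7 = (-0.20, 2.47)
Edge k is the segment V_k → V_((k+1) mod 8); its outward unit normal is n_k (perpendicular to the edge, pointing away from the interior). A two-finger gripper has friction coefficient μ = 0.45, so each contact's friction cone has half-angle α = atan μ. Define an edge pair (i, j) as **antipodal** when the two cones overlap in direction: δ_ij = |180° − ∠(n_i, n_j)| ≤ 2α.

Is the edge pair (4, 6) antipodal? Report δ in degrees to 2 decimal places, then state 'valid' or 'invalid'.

α = atan 0.45 = 24.23°;  2α = 48.46°
edge 4: e_4 = (+2.43, +0.29);  n_4 = (+0.1185, -0.9930)
edge 6: e_6 = (-1.67, +1.30);  n_6 = (+0.6143, +0.7891)
∠(n_4, n_6) = 135.30°
δ = |180° − 135.30°| = 44.70°
44.70° ≤ 2α = 48.46°  →  valid

δ = 44.70°, valid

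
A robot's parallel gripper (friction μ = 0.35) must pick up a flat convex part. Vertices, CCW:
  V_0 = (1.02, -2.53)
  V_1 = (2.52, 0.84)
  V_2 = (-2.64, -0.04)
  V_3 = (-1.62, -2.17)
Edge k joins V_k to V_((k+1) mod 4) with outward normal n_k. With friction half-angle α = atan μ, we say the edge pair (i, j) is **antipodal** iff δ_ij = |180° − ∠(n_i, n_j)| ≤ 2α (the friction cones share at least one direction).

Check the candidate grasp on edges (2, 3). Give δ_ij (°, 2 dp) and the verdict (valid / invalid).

α = atan 0.35 = 19.29°;  2α = 38.58°
edge 2: e_2 = (+1.02, -2.13);  n_2 = (-0.9019, -0.4319)
edge 3: e_3 = (+2.64, -0.36);  n_3 = (-0.1351, -0.9908)
∠(n_2, n_3) = 56.65°
δ = |180° − 56.65°| = 123.35°
123.35° > 2α = 38.58°  →  invalid

δ = 123.35°, invalid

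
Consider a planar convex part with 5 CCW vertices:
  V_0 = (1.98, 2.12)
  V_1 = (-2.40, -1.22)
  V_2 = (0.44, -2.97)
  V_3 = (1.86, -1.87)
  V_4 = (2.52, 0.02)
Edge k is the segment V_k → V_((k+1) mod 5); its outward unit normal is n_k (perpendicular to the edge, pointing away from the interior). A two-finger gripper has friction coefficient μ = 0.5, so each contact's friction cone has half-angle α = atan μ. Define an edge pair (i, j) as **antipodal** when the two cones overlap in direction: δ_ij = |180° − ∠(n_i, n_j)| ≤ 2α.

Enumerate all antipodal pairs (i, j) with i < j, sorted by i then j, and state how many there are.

count = 3; pairs: (0,2), (0,3), (1,4)

α = atan 0.5 = 26.57°;  2α = 53.13°
n_0 = (-0.6064, +0.7952)
n_1 = (-0.5246, -0.8513)
n_2 = (+0.6124, -0.7905)
n_3 = (+0.9441, -0.3297)
n_4 = (+0.9685, +0.2490)
  (0,1): δ = 68.97°  ·
  (0,2): δ = 0.44°  ✓
  (0,3): δ = 33.42°  ✓
  (0,4): δ = 67.09°  ·
  (1,2): δ = 110.60°  ·
  (1,3): δ = 77.61°  ·
  (1,4): δ = 43.94°  ✓
  (2,3): δ = 147.01°  ·
  (2,4): δ = 113.34°  ·
  (3,4): δ = 146.33°  ·
antipodal pairs: 3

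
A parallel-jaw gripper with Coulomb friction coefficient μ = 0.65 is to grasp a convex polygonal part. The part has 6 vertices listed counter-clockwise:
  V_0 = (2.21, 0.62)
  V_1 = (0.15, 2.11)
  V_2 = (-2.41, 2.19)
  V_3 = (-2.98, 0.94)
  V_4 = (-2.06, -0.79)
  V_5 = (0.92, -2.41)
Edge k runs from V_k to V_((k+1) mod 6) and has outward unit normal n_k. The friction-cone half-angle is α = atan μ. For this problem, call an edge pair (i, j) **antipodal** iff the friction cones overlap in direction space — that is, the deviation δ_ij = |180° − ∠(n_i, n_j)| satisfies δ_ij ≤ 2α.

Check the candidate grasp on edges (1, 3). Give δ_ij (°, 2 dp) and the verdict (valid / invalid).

α = atan 0.65 = 33.02°;  2α = 66.05°
edge 1: e_1 = (-2.56, +0.08);  n_1 = (+0.0312, +0.9995)
edge 3: e_3 = (+0.92, -1.73);  n_3 = (-0.8829, -0.4695)
∠(n_1, n_3) = 119.79°
δ = |180° − 119.79°| = 60.21°
60.21° ≤ 2α = 66.05°  →  valid

δ = 60.21°, valid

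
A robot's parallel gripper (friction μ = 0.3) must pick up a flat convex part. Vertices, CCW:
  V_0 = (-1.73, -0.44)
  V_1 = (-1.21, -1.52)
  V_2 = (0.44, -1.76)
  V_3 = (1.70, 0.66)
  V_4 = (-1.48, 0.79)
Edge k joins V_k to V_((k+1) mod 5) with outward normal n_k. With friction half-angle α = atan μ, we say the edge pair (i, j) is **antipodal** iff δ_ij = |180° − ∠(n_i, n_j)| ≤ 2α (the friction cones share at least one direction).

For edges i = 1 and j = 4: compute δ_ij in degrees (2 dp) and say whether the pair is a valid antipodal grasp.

α = atan 0.3 = 16.70°;  2α = 33.40°
edge 1: e_1 = (+1.65, -0.24);  n_1 = (-0.1439, -0.9896)
edge 4: e_4 = (-0.25, -1.23);  n_4 = (-0.9800, +0.1992)
∠(n_1, n_4) = 93.21°
δ = |180° − 93.21°| = 86.79°
86.79° > 2α = 33.40°  →  invalid

δ = 86.79°, invalid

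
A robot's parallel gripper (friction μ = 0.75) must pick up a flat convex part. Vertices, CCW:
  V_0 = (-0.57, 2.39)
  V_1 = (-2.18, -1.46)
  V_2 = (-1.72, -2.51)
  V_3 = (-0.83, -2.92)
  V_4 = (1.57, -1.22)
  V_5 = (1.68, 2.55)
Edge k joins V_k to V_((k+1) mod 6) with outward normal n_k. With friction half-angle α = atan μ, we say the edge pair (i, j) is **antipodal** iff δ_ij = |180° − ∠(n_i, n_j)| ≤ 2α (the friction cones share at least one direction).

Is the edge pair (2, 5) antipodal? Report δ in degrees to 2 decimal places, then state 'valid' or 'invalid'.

δ = 28.80°, valid

α = atan 0.75 = 36.87°;  2α = 73.74°
edge 2: e_2 = (+0.89, -0.41);  n_2 = (-0.4184, -0.9083)
edge 5: e_5 = (-2.25, -0.16);  n_5 = (-0.0709, +0.9975)
∠(n_2, n_5) = 151.20°
δ = |180° − 151.20°| = 28.80°
28.80° ≤ 2α = 73.74°  →  valid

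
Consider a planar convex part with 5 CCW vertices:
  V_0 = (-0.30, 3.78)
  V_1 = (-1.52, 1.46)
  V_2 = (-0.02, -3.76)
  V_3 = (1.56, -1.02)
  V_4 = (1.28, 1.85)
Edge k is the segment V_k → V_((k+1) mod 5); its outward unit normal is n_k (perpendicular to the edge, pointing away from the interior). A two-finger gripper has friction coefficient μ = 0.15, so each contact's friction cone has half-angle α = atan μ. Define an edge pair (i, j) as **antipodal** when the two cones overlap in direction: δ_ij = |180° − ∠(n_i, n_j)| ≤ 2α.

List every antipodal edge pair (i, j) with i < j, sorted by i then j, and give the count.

α = atan 0.15 = 8.53°;  2α = 17.06°
n_0 = (-0.8851, +0.4654)
n_1 = (-0.9611, -0.2762)
n_2 = (+0.8663, -0.4995)
n_3 = (+0.9953, +0.0971)
n_4 = (+0.7738, +0.6335)
  (0,1): δ = 136.23°  ·
  (0,2): δ = 2.23°  ✓
  (0,3): δ = 33.31°  ·
  (0,4): δ = 67.04°  ·
  (1,2): δ = 46.00°  ·
  (1,3): δ = 10.46°  ✓
  (1,4): δ = 23.27°  ·
  (2,3): δ = 144.46°  ·
  (2,4): δ = 110.72°  ·
  (3,4): δ = 146.27°  ·
antipodal pairs: 2

count = 2; pairs: (0,2), (1,3)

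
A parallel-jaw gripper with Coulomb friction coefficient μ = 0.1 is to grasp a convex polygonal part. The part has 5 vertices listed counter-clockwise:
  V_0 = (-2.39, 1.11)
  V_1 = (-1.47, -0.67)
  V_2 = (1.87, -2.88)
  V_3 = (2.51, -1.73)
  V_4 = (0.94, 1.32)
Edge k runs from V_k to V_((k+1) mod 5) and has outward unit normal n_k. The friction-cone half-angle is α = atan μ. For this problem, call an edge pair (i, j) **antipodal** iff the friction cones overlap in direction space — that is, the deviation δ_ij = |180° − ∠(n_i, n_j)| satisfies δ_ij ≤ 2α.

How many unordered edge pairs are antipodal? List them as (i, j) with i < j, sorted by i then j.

count = 1; pairs: (0,3)

α = atan 0.1 = 5.71°;  2α = 11.42°
n_0 = (-0.8884, -0.4592)
n_1 = (-0.5518, -0.8340)
n_2 = (+0.8738, -0.4863)
n_3 = (+0.8891, +0.4577)
n_4 = (-0.0629, +0.9980)
  (0,1): δ = 150.82°  ·
  (0,2): δ = 56.43°  ·
  (0,3): δ = 0.10°  ✓
  (0,4): δ = 66.28°  ·
  (1,2): δ = 85.61°  ·
  (1,3): δ = 29.27°  ·
  (1,4): δ = 37.10°  ·
  (2,3): δ = 123.67°  ·
  (2,4): δ = 57.29°  ·
  (3,4): δ = 113.63°  ·
antipodal pairs: 1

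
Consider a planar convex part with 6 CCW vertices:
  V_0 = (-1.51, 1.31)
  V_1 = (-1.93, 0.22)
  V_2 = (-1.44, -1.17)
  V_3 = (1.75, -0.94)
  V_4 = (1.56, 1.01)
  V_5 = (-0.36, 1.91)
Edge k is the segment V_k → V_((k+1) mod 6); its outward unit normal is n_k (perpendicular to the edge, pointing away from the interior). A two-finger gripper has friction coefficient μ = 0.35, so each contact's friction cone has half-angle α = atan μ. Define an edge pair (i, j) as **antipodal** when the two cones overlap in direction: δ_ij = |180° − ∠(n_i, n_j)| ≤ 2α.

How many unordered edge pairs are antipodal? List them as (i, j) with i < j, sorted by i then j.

α = atan 0.35 = 19.29°;  2α = 38.58°
n_0 = (-0.9331, +0.3596)
n_1 = (-0.9431, -0.3325)
n_2 = (+0.0719, -0.9974)
n_3 = (+0.9953, +0.0970)
n_4 = (+0.4244, +0.9055)
n_5 = (-0.4626, +0.8866)
  (0,1): δ = 139.51°  ·
  (0,2): δ = 64.80°  ·
  (0,3): δ = 26.64°  ✓
  (0,4): δ = 85.96°  ·
  (0,5): δ = 138.63°  ·
  (1,2): δ = 105.29°  ·
  (1,3): δ = 13.85°  ✓
  (1,4): δ = 45.47°  ·
  (1,5): δ = 98.13°  ·
  (2,3): δ = 88.56°  ·
  (2,4): δ = 29.24°  ✓
  (2,5): δ = 23.43°  ✓
  (3,4): δ = 120.68°  ·
  (3,5): δ = 68.01°  ·
  (4,5): δ = 127.33°  ·
antipodal pairs: 4

count = 4; pairs: (0,3), (1,3), (2,4), (2,5)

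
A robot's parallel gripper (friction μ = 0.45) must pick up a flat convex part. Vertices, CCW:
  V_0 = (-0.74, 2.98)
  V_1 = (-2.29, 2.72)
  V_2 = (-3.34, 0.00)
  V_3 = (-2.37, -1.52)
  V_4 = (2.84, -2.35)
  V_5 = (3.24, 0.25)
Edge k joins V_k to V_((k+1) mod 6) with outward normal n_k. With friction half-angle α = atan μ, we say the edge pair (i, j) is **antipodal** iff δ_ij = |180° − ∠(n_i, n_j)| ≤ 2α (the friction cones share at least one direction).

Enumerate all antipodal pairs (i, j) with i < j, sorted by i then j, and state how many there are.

α = atan 0.45 = 24.23°;  2α = 48.46°
n_0 = (-0.1654, +0.9862)
n_1 = (-0.9329, +0.3601)
n_2 = (-0.8430, -0.5380)
n_3 = (-0.1573, -0.9875)
n_4 = (+0.9884, -0.1521)
n_5 = (+0.5656, +0.8246)
  (0,1): δ = 120.63°  ·
  (0,2): δ = 66.98°  ·
  (0,3): δ = 18.57°  ✓
  (0,4): δ = 71.73°  ·
  (0,5): δ = 136.03°  ·
  (1,2): δ = 126.35°  ·
  (1,3): δ = 77.94°  ·
  (1,4): δ = 12.36°  ✓
  (1,5): δ = 76.66°  ·
  (2,3): δ = 131.60°  ·
  (2,4): δ = 41.29°  ✓
  (2,5): δ = 23.01°  ✓
  (3,4): δ = 89.69°  ·
  (3,5): δ = 25.40°  ✓
  (4,5): δ = 115.70°  ·
antipodal pairs: 5

count = 5; pairs: (0,3), (1,4), (2,4), (2,5), (3,5)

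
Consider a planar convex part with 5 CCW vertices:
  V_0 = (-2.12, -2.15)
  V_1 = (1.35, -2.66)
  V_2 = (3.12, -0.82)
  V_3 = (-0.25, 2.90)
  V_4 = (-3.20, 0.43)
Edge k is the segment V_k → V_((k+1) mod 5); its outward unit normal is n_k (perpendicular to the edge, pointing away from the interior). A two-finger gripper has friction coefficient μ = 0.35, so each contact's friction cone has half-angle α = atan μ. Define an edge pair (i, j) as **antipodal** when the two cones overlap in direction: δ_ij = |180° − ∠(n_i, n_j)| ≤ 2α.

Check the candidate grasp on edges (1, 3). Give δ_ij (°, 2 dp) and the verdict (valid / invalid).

δ = 6.17°, valid

α = atan 0.35 = 19.29°;  2α = 38.58°
edge 1: e_1 = (+1.77, +1.84);  n_1 = (+0.7207, -0.6933)
edge 3: e_3 = (-2.95, -2.47);  n_3 = (-0.6420, +0.7667)
∠(n_1, n_3) = 173.83°
δ = |180° − 173.83°| = 6.17°
6.17° ≤ 2α = 38.58°  →  valid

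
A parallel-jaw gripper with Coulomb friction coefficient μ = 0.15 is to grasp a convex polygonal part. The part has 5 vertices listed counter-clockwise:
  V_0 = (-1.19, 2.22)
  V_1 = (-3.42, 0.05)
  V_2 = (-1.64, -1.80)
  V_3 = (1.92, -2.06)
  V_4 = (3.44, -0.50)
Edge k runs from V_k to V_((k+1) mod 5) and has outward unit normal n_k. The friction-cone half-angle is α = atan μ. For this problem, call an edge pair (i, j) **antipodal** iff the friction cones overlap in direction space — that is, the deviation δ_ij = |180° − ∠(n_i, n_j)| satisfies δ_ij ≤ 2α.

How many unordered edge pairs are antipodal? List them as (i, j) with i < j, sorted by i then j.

α = atan 0.15 = 8.53°;  2α = 17.06°
n_0 = (-0.6974, +0.7167)
n_1 = (-0.7206, -0.6933)
n_2 = (-0.0728, -0.9973)
n_3 = (+0.7162, -0.6979)
n_4 = (+0.5065, +0.8622)
  (0,1): δ = 90.32°  ·
  (0,2): δ = 48.40°  ·
  (0,3): δ = 1.53°  ✓
  (0,4): δ = 105.35°  ·
  (1,2): δ = 138.07°  ·
  (1,3): δ = 88.15°  ·
  (1,4): δ = 15.67°  ✓
  (2,3): δ = 130.08°  ·
  (2,4): δ = 26.26°  ·
  (3,4): δ = 76.18°  ·
antipodal pairs: 2

count = 2; pairs: (0,3), (1,4)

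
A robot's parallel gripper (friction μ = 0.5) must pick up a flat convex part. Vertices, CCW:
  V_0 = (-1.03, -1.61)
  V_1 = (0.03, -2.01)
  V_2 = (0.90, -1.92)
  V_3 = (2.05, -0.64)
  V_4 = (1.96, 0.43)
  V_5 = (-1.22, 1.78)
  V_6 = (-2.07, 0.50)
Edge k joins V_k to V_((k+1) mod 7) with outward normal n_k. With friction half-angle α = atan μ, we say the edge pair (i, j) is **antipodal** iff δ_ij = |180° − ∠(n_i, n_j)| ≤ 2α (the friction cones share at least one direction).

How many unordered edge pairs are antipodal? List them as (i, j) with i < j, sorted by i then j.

α = atan 0.5 = 26.57°;  2α = 53.13°
n_0 = (-0.3531, -0.9356)
n_1 = (+0.1029, -0.9947)
n_2 = (+0.7439, -0.6683)
n_3 = (+0.9965, +0.0838)
n_4 = (+0.3908, +0.9205)
n_5 = (-0.8331, +0.5532)
n_6 = (-0.8970, -0.4421)
  (0,1): δ = 153.42°  ·
  (0,2): δ = 111.26°  ·
  (0,3): δ = 64.52°  ·
  (0,4): δ = 2.33°  ✓
  (0,5): δ = 77.09°  ·
  (0,6): δ = 136.91°  ·
  (1,2): δ = 137.84°  ·
  (1,3): δ = 91.10°  ·
  (1,4): δ = 28.91°  ✓
  (1,5): δ = 50.51°  ✓
  (1,6): δ = 110.33°  ·
  (2,3): δ = 133.25°  ·
  (2,4): δ = 71.06°  ·
  (2,5): δ = 8.35°  ✓
  (2,6): δ = 68.18°  ·
  (3,4): δ = 117.81°  ·
  (3,5): δ = 38.39°  ✓
  (3,6): δ = 21.43°  ✓
  (4,5): δ = 100.58°  ·
  (4,6): δ = 40.76°  ✓
  (5,6): δ = 120.18°  ·
antipodal pairs: 7

count = 7; pairs: (0,4), (1,4), (1,5), (2,5), (3,5), (3,6), (4,6)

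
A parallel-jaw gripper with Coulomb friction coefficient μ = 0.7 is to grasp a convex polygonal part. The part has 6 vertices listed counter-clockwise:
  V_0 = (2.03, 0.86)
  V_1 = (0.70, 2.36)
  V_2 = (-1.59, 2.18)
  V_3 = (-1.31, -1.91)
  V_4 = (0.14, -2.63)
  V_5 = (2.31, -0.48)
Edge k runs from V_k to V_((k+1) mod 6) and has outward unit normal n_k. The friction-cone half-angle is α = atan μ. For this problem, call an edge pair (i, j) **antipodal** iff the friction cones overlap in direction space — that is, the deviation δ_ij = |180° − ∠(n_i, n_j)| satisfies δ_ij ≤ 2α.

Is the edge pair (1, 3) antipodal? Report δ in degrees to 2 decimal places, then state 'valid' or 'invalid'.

α = atan 0.7 = 34.99°;  2α = 69.98°
edge 1: e_1 = (-2.29, -0.18);  n_1 = (-0.0784, +0.9969)
edge 3: e_3 = (+1.45, -0.72);  n_3 = (-0.4447, -0.8957)
∠(n_1, n_3) = 149.10°
δ = |180° − 149.10°| = 30.90°
30.90° ≤ 2α = 69.98°  →  valid

δ = 30.90°, valid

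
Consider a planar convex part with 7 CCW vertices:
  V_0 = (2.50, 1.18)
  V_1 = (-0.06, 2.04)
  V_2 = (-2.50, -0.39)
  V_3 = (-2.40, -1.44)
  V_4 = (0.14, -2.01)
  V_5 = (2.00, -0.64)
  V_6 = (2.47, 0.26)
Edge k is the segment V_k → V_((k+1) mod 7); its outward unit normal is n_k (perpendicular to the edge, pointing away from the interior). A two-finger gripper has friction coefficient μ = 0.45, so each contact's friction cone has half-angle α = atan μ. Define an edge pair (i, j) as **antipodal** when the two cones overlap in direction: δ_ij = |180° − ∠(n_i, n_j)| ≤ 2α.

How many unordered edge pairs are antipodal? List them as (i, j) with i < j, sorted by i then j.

α = atan 0.45 = 24.23°;  2α = 48.46°
n_0 = (+0.3184, +0.9479)
n_1 = (-0.7057, +0.7086)
n_2 = (-0.9955, -0.0948)
n_3 = (-0.2190, -0.9757)
n_4 = (+0.5931, -0.8052)
n_5 = (+0.8864, -0.4629)
n_6 = (+0.9995, -0.0326)
  (0,1): δ = 116.55°  ·
  (0,2): δ = 65.99°  ·
  (0,3): δ = 5.92°  ✓
  (0,4): δ = 54.94°  ·
  (0,5): δ = 80.99°  ·
  (0,6): δ = 106.70°  ·
  (1,2): δ = 129.44°  ·
  (1,3): δ = 57.53°  ·
  (1,4): δ = 8.51°  ✓
  (1,5): δ = 17.54°  ✓
  (1,6): δ = 43.25°  ✓
  (2,3): δ = 108.09°  ·
  (2,4): δ = 59.07°  ·
  (2,5): δ = 33.01°  ✓
  (2,6): δ = 7.31°  ✓
  (3,4): δ = 130.98°  ·
  (3,5): δ = 104.93°  ·
  (3,6): δ = 79.22°  ·
  (4,5): δ = 153.95°  ·
  (4,6): δ = 128.24°  ·
  (5,6): δ = 154.29°  ·
antipodal pairs: 6

count = 6; pairs: (0,3), (1,4), (1,5), (1,6), (2,5), (2,6)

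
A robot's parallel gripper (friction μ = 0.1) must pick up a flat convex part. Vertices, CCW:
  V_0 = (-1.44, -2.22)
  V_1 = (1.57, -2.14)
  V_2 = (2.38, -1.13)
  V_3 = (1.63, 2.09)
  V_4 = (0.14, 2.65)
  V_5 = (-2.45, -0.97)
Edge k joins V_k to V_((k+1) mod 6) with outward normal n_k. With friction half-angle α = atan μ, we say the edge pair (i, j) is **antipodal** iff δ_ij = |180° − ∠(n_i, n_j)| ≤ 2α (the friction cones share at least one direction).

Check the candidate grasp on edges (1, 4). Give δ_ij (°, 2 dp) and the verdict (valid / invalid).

α = atan 0.1 = 5.71°;  2α = 11.42°
edge 1: e_1 = (+0.81, +1.01);  n_1 = (+0.7801, -0.6256)
edge 4: e_4 = (-2.59, -3.62);  n_4 = (-0.8133, +0.5819)
∠(n_1, n_4) = 176.85°
δ = |180° − 176.85°| = 3.15°
3.15° ≤ 2α = 11.42°  →  valid

δ = 3.15°, valid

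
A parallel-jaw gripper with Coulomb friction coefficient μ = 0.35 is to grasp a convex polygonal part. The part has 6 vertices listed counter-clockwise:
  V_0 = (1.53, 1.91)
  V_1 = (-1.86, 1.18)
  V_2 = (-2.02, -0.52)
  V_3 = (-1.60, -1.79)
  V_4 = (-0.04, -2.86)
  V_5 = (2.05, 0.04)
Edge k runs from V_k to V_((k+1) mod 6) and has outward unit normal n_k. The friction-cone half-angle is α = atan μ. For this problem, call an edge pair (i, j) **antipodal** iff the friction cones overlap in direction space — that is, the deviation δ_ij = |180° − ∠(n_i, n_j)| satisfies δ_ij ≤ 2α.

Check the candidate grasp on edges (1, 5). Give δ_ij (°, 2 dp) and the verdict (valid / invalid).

α = atan 0.35 = 19.29°;  2α = 38.58°
edge 1: e_1 = (-0.16, -1.70);  n_1 = (-0.9956, +0.0937)
edge 5: e_5 = (-0.52, +1.87);  n_5 = (+0.9634, +0.2679)
∠(n_1, n_5) = 159.08°
δ = |180° − 159.08°| = 20.92°
20.92° ≤ 2α = 38.58°  →  valid

δ = 20.92°, valid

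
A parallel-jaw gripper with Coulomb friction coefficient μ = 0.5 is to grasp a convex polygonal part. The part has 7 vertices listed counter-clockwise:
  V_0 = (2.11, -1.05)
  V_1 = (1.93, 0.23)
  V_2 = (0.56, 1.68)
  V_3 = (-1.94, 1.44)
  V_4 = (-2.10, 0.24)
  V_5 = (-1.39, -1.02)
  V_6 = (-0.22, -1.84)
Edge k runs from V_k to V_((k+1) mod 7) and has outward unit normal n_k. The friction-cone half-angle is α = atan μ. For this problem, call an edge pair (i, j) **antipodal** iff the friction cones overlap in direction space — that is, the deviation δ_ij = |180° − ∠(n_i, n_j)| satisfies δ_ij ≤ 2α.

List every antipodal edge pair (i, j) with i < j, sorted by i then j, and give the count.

α = atan 0.5 = 26.57°;  2α = 53.13°
n_0 = (+0.9903, +0.1393)
n_1 = (+0.7269, +0.6868)
n_2 = (-0.0956, +0.9954)
n_3 = (-0.9912, +0.1322)
n_4 = (-0.8712, -0.4909)
n_5 = (-0.5739, -0.8189)
n_6 = (+0.3211, -0.9470)
  (0,1): δ = 144.63°  ·
  (0,2): δ = 92.52°  ·
  (0,3): δ = 15.60°  ✓
  (0,4): δ = 21.40°  ✓
  (0,5): δ = 46.97°  ✓
  (0,6): δ = 100.72°  ·
  (1,2): δ = 127.89°  ·
  (1,3): δ = 50.97°  ✓
  (1,4): δ = 13.97°  ✓
  (1,5): δ = 11.60°  ✓
  (1,6): δ = 65.35°  ·
  (2,3): δ = 103.08°  ·
  (2,4): δ = 66.08°  ·
  (2,5): δ = 40.51°  ✓
  (2,6): δ = 13.25°  ✓
  (3,4): δ = 143.00°  ·
  (3,5): δ = 117.43°  ·
  (3,6): δ = 63.68°  ·
  (4,5): δ = 154.43°  ·
  (4,6): δ = 100.67°  ·
  (5,6): δ = 126.25°  ·
antipodal pairs: 8

count = 8; pairs: (0,3), (0,4), (0,5), (1,3), (1,4), (1,5), (2,5), (2,6)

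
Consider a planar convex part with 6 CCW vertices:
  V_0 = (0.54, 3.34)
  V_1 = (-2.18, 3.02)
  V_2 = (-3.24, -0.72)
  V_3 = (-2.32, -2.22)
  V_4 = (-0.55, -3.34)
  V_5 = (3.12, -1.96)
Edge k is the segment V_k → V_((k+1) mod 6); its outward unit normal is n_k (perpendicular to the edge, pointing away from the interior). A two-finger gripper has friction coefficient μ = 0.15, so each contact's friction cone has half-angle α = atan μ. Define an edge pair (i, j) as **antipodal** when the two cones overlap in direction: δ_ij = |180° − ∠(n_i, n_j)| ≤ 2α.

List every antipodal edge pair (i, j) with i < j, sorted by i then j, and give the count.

α = atan 0.15 = 8.53°;  2α = 17.06°
n_0 = (-0.1168, +0.9932)
n_1 = (-0.9621, +0.2727)
n_2 = (-0.8524, -0.5228)
n_3 = (-0.5347, -0.8450)
n_4 = (+0.3520, -0.9360)
n_5 = (+0.8991, +0.4377)
  (0,1): δ = 112.53°  ·
  (0,2): δ = 65.19°  ·
  (0,3): δ = 39.03°  ·
  (0,4): δ = 13.90°  ✓
  (0,5): δ = 109.25°  ·
  (1,2): δ = 132.65°  ·
  (1,3): δ = 106.50°  ·
  (1,4): δ = 53.57°  ·
  (1,5): δ = 41.78°  ·
  (2,3): δ = 153.85°  ·
  (2,4): δ = 100.91°  ·
  (2,5): δ = 5.57°  ✓
  (3,4): δ = 127.07°  ·
  (3,5): δ = 31.72°  ·
  (4,5): δ = 84.65°  ·
antipodal pairs: 2

count = 2; pairs: (0,4), (2,5)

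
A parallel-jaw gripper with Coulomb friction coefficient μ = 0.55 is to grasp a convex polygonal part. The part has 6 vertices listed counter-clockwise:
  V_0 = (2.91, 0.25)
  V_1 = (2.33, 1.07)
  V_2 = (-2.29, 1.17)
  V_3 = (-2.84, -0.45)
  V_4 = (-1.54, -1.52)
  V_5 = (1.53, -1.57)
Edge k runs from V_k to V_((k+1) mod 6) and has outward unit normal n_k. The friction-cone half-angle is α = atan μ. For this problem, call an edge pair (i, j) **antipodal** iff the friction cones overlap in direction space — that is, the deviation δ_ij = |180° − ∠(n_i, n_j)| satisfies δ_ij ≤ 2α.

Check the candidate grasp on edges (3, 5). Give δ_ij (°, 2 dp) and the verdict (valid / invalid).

δ = 87.71°, invalid

α = atan 0.55 = 28.81°;  2α = 57.62°
edge 3: e_3 = (+1.30, -1.07);  n_3 = (-0.6355, -0.7721)
edge 5: e_5 = (+1.38, +1.82);  n_5 = (+0.7968, -0.6042)
∠(n_3, n_5) = 92.29°
δ = |180° − 92.29°| = 87.71°
87.71° > 2α = 57.62°  →  invalid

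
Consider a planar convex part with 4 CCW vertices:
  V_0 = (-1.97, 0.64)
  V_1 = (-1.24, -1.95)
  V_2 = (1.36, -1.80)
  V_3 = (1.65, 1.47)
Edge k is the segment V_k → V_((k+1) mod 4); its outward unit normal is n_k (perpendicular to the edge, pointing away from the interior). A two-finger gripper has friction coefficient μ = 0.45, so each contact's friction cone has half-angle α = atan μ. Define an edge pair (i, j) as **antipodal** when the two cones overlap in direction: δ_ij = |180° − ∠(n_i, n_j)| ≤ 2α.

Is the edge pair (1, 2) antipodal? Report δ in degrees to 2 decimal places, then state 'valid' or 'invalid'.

α = atan 0.45 = 24.23°;  2α = 48.46°
edge 1: e_1 = (+2.60, +0.15);  n_1 = (+0.0576, -0.9983)
edge 2: e_2 = (+0.29, +3.27);  n_2 = (+0.9961, -0.0883)
∠(n_1, n_2) = 81.63°
δ = |180° − 81.63°| = 98.37°
98.37° > 2α = 48.46°  →  invalid

δ = 98.37°, invalid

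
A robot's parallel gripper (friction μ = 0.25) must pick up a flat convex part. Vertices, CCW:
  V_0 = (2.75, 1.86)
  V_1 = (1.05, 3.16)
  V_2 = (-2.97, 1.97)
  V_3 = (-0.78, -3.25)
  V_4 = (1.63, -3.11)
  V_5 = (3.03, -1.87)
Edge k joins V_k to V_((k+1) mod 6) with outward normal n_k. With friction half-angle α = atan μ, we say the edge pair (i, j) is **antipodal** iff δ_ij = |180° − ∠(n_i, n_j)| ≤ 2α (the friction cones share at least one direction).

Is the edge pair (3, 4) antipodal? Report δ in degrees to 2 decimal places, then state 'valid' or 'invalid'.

δ = 141.79°, invalid

α = atan 0.25 = 14.04°;  2α = 28.07°
edge 3: e_3 = (+2.41, +0.14);  n_3 = (+0.0580, -0.9983)
edge 4: e_4 = (+1.40, +1.24);  n_4 = (+0.6630, -0.7486)
∠(n_3, n_4) = 38.21°
δ = |180° − 38.21°| = 141.79°
141.79° > 2α = 28.07°  →  invalid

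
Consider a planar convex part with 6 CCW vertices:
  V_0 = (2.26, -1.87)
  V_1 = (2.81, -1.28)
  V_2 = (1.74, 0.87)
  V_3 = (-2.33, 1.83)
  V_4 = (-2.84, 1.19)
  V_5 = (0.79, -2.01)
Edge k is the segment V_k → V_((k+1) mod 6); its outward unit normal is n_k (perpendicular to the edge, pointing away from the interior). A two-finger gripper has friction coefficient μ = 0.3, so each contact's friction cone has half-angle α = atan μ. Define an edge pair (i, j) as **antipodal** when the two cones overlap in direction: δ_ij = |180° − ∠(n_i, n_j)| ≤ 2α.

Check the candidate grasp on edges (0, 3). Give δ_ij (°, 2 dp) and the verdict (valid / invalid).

δ = 4.44°, valid

α = atan 0.3 = 16.70°;  2α = 33.40°
edge 0: e_0 = (+0.55, +0.59);  n_0 = (+0.7315, -0.6819)
edge 3: e_3 = (-0.51, -0.64);  n_3 = (-0.7821, +0.6232)
∠(n_0, n_3) = 175.56°
δ = |180° − 175.56°| = 4.44°
4.44° ≤ 2α = 33.40°  →  valid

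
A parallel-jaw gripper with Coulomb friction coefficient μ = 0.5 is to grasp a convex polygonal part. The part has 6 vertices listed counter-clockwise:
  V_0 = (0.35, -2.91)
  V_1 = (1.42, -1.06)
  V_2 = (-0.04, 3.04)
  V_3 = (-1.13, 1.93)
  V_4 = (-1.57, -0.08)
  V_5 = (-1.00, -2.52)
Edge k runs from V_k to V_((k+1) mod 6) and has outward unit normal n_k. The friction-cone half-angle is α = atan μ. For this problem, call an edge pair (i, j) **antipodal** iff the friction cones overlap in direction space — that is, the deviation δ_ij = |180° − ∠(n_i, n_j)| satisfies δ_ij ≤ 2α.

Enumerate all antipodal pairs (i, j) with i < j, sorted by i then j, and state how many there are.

count = 5; pairs: (0,2), (0,3), (0,4), (1,3), (1,4)

α = atan 0.5 = 26.57°;  2α = 53.13°
n_0 = (+0.8656, -0.5007)
n_1 = (+0.9421, +0.3355)
n_2 = (-0.7135, +0.7006)
n_3 = (-0.9769, +0.2138)
n_4 = (-0.9738, -0.2275)
n_5 = (-0.2775, -0.9607)
  (0,1): δ = 130.36°  ·
  (0,2): δ = 14.43°  ✓
  (0,3): δ = 17.70°  ✓
  (0,4): δ = 43.19°  ✓
  (0,5): δ = 103.93°  ·
  (1,2): δ = 64.08°  ·
  (1,3): δ = 31.95°  ✓
  (1,4): δ = 6.45°  ✓
  (1,5): δ = 54.29°  ·
  (2,3): δ = 147.87°  ·
  (2,4): δ = 122.37°  ·
  (2,5): δ = 61.63°  ·
  (3,4): δ = 154.50°  ·
  (3,5): δ = 93.77°  ·
  (4,5): δ = 119.26°  ·
antipodal pairs: 5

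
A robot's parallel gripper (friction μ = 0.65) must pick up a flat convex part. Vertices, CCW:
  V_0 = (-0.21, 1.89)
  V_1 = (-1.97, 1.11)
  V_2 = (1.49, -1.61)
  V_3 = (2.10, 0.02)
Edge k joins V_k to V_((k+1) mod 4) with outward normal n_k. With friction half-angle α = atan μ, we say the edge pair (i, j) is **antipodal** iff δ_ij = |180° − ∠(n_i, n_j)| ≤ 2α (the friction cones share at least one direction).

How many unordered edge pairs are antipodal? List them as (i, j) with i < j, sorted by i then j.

count = 3; pairs: (0,1), (0,2), (1,3)

α = atan 0.65 = 33.02°;  2α = 66.05°
n_0 = (-0.4052, +0.9142)
n_1 = (-0.6180, -0.7862)
n_2 = (+0.9366, -0.3505)
n_3 = (+0.6292, +0.7772)
  (0,1): δ = 62.07°  ✓
  (0,2): δ = 45.58°  ✓
  (0,3): δ = 117.11°  ·
  (1,2): δ = 72.35°  ·
  (1,3): δ = 0.82°  ✓
  (2,3): δ = 108.47°  ·
antipodal pairs: 3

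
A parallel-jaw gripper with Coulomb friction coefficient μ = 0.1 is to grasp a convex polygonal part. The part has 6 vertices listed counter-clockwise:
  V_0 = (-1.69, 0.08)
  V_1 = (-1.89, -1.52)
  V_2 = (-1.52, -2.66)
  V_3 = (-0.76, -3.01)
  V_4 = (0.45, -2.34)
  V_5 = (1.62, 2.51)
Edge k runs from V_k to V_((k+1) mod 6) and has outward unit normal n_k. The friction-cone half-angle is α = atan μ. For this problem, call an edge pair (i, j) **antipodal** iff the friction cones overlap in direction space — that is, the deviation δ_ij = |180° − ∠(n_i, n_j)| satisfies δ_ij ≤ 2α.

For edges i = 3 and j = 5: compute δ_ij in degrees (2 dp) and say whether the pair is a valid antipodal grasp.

α = atan 0.1 = 5.71°;  2α = 11.42°
edge 3: e_3 = (+1.21, +0.67);  n_3 = (+0.4844, -0.8748)
edge 5: e_5 = (-3.31, -2.43);  n_5 = (-0.5918, +0.8061)
∠(n_3, n_5) = 172.69°
δ = |180° − 172.69°| = 7.31°
7.31° ≤ 2α = 11.42°  →  valid

δ = 7.31°, valid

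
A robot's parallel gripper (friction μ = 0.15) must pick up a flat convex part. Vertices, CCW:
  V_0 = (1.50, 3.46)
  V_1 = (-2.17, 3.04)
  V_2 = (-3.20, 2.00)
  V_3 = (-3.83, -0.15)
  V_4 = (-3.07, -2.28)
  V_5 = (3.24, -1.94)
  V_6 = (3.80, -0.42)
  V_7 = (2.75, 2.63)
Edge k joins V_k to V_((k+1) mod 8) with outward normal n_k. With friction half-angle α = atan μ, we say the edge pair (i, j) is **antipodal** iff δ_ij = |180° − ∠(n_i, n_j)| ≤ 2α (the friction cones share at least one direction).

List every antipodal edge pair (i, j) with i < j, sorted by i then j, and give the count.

α = atan 0.15 = 8.53°;  2α = 17.06°
n_0 = (-0.1137, +0.9935)
n_1 = (-0.7105, +0.7037)
n_2 = (-0.9596, +0.2812)
n_3 = (-0.9418, -0.3361)
n_4 = (+0.0538, -0.9986)
n_5 = (+0.9383, -0.3457)
n_6 = (+0.9455, +0.3255)
n_7 = (+0.5532, +0.8331)
  (0,1): δ = 141.25°  ·
  (0,2): δ = 112.86°  ·
  (0,3): δ = 76.89°  ·
  (0,4): δ = 3.44°  ✓
  (0,5): δ = 63.25°  ·
  (0,6): δ = 102.47°  ·
  (0,7): δ = 139.89°  ·
  (1,2): δ = 151.61°  ·
  (1,3): δ = 115.64°  ·
  (1,4): δ = 42.19°  ·
  (1,5): δ = 24.50°  ·
  (1,6): δ = 63.72°  ·
  (1,7): δ = 101.14°  ·
  (2,3): δ = 144.03°  ·
  (2,4): δ = 70.58°  ·
  (2,5): δ = 3.89°  ✓
  (2,6): δ = 35.33°  ·
  (2,7): δ = 72.75°  ·
  (3,4): δ = 106.55°  ·
  (3,5): δ = 39.86°  ·
  (3,6): δ = 0.64°  ✓
  (3,7): δ = 36.78°  ·
  (4,5): δ = 113.31°  ·
  (4,6): δ = 74.09°  ·
  (4,7): δ = 36.67°  ·
  (5,6): δ = 140.78°  ·
  (5,7): δ = 103.36°  ·
  (6,7): δ = 142.58°  ·
antipodal pairs: 3

count = 3; pairs: (0,4), (2,5), (3,6)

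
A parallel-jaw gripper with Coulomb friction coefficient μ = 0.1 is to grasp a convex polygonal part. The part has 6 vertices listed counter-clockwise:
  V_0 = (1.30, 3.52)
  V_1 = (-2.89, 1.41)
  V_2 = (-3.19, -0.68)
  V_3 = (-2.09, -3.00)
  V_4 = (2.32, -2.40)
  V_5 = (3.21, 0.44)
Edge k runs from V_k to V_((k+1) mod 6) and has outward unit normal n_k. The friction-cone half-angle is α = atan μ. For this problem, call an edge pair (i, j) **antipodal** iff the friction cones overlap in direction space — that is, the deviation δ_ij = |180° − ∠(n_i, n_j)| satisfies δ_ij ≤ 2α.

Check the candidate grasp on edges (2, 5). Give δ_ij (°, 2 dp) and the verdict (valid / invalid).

δ = 6.44°, valid

α = atan 0.1 = 5.71°;  2α = 11.42°
edge 2: e_2 = (+1.10, -2.32);  n_2 = (-0.9036, -0.4284)
edge 5: e_5 = (-1.91, +3.08);  n_5 = (+0.8499, +0.5270)
∠(n_2, n_5) = 173.56°
δ = |180° − 173.56°| = 6.44°
6.44° ≤ 2α = 11.42°  →  valid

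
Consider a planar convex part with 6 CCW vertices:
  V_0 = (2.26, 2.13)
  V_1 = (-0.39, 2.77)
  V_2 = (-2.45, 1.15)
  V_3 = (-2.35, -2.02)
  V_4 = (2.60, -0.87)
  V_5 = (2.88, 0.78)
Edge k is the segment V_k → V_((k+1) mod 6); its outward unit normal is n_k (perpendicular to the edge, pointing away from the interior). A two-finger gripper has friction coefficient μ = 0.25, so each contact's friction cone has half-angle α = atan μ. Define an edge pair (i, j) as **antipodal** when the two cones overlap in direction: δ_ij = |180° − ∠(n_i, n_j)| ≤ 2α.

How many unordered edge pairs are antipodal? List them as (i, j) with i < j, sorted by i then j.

α = atan 0.25 = 14.04°;  2α = 28.07°
n_0 = (+0.2348, +0.9721)
n_1 = (-0.6182, +0.7861)
n_2 = (-0.9995, -0.0315)
n_3 = (+0.2263, -0.9741)
n_4 = (+0.9859, -0.1673)
n_5 = (+0.9087, +0.4173)
  (0,1): δ = 128.24°  ·
  (0,2): δ = 74.62°  ·
  (0,3): δ = 26.66°  ✓
  (0,4): δ = 93.95°  ·
  (0,5): δ = 128.24°  ·
  (1,2): δ = 126.37°  ·
  (1,3): δ = 25.10°  ✓
  (1,4): δ = 42.19°  ·
  (1,5): δ = 76.49°  ·
  (2,3): δ = 78.73°  ·
  (2,4): δ = 11.44°  ✓
  (2,5): δ = 22.86°  ✓
  (3,4): δ = 112.71°  ·
  (3,5): δ = 78.41°  ·
  (4,5): δ = 145.70°  ·
antipodal pairs: 4

count = 4; pairs: (0,3), (1,3), (2,4), (2,5)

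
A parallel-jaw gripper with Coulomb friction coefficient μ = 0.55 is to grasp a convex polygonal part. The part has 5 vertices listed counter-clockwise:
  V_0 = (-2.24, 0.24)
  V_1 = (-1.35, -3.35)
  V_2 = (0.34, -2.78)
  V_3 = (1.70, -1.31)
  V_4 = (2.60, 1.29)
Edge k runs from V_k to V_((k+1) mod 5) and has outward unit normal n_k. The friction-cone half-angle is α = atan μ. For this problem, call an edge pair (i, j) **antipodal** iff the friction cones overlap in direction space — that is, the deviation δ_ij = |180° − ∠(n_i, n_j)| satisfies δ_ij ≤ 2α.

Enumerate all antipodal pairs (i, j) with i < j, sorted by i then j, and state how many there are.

count = 4; pairs: (0,2), (0,3), (1,4), (2,4)

α = atan 0.55 = 28.81°;  2α = 57.62°
n_0 = (-0.9706, -0.2406)
n_1 = (+0.3196, -0.9476)
n_2 = (+0.7340, -0.6791)
n_3 = (+0.9450, -0.3271)
n_4 = (-0.2120, +0.9773)
  (0,1): δ = 85.29°  ·
  (0,2): δ = 56.70°  ✓
  (0,3): δ = 33.02°  ✓
  (0,4): δ = 88.32°  ·
  (1,2): δ = 151.41°  ·
  (1,3): δ = 127.73°  ·
  (1,4): δ = 6.40°  ✓
  (2,3): δ = 156.32°  ·
  (2,4): δ = 34.99°  ✓
  (3,4): δ = 58.67°  ·
antipodal pairs: 4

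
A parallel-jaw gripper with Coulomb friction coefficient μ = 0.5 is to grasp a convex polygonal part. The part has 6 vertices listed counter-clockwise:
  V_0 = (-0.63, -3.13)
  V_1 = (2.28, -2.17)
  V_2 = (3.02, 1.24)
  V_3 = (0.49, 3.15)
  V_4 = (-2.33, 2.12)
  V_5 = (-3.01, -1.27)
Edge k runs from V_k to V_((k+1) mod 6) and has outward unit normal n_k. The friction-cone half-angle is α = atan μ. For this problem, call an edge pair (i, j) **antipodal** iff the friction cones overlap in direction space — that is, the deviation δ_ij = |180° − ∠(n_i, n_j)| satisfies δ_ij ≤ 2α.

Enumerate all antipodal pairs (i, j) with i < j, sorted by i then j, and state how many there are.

α = atan 0.5 = 26.57°;  2α = 53.13°
n_0 = (+0.3133, -0.9497)
n_1 = (+0.9773, -0.2121)
n_2 = (+0.6025, +0.7981)
n_3 = (-0.3431, +0.9393)
n_4 = (-0.9805, +0.1967)
n_5 = (-0.6158, -0.7879)
  (0,1): δ = 120.50°  ·
  (0,2): δ = 55.31°  ·
  (0,3): δ = 1.81°  ✓
  (0,4): δ = 60.40°  ·
  (0,5): δ = 123.73°  ·
  (1,2): δ = 114.81°  ·
  (1,3): δ = 57.69°  ·
  (1,4): δ = 0.90°  ✓
  (1,5): δ = 64.24°  ·
  (2,3): δ = 122.88°  ·
  (2,4): δ = 64.29°  ·
  (2,5): δ = 0.96°  ✓
  (3,4): δ = 121.41°  ·
  (3,5): δ = 58.07°  ·
  (4,5): δ = 116.67°  ·
antipodal pairs: 3

count = 3; pairs: (0,3), (1,4), (2,5)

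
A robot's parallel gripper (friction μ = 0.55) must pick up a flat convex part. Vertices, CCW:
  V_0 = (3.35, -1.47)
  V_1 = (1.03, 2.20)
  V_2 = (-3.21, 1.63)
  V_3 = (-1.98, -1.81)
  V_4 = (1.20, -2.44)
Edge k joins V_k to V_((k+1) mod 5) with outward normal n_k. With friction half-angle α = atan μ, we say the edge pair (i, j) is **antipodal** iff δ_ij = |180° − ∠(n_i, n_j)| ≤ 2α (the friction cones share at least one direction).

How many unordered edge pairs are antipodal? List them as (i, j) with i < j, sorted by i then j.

count = 4; pairs: (0,2), (0,3), (1,3), (1,4)

α = atan 0.55 = 28.81°;  2α = 57.62°
n_0 = (+0.8453, +0.5343)
n_1 = (-0.1332, +0.9911)
n_2 = (-0.9416, -0.3367)
n_3 = (-0.1943, -0.9809)
n_4 = (+0.4112, -0.9115)
  (0,1): δ = 114.64°  ·
  (0,2): δ = 12.62°  ✓
  (0,3): δ = 46.49°  ✓
  (0,4): δ = 81.98°  ·
  (1,2): δ = 77.98°  ·
  (1,3): δ = 18.86°  ✓
  (1,4): δ = 16.63°  ✓
  (2,3): δ = 120.88°  ·
  (2,4): δ = 85.39°  ·
  (3,4): δ = 144.51°  ·
antipodal pairs: 4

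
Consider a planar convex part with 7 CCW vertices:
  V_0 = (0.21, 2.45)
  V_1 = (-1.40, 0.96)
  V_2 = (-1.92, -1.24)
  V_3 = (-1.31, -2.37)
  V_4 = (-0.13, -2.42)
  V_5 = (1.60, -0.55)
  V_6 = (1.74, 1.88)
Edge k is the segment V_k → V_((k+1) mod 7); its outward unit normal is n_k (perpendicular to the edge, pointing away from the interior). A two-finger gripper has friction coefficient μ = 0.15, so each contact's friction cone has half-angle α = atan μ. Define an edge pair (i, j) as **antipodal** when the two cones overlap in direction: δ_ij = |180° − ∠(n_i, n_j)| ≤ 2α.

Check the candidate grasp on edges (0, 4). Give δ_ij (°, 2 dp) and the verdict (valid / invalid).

α = atan 0.15 = 8.53°;  2α = 17.06°
edge 0: e_0 = (-1.61, -1.49);  n_0 = (-0.6792, +0.7339)
edge 4: e_4 = (+1.73, +1.87);  n_4 = (+0.7341, -0.6791)
∠(n_0, n_4) = 175.56°
δ = |180° − 175.56°| = 4.44°
4.44° ≤ 2α = 17.06°  →  valid

δ = 4.44°, valid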